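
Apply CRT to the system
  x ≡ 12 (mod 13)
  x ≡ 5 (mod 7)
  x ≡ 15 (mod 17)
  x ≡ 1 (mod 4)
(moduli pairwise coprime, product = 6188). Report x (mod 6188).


Product of moduli M = 13 · 7 · 17 · 4 = 6188.
Merge one congruence at a time:
  Start: x ≡ 12 (mod 13).
  Combine with x ≡ 5 (mod 7); new modulus lcm = 91.
    Write x = 12 + 13·t and substitute into x ≡ 5 (mod 7): 13·t ≡ 5 − 12 = -7 (mod 7).
    Reduce coefficients mod 7: 6·t ≡ 0 (mod 7).
    The inverse of 6 mod 7 is 6 (since 6·6 = 36 = 5·7 + 1), so t ≡ 6·0 = 0 ≡ 0 (mod 7).
    Then x = 12 + 13·0 = 12, valid modulo lcm(13, 7) = 91: x ≡ 12 (mod 91).
  Combine with x ≡ 15 (mod 17); new modulus lcm = 1547.
    Write x = 12 + 91·t and substitute into x ≡ 15 (mod 17): 91·t ≡ 15 − 12 = 3 (mod 17).
    Reduce coefficients mod 17: 6·t ≡ 3 (mod 17).
    The inverse of 6 mod 17 is 3 (since 6·3 = 18 = 1·17 + 1), so t ≡ 3·3 = 9 ≡ 9 (mod 17).
    Then x = 12 + 91·9 = 831, valid modulo lcm(91, 17) = 1547: x ≡ 831 (mod 1547).
  Combine with x ≡ 1 (mod 4); new modulus lcm = 6188.
    Write x = 831 + 1547·t and substitute into x ≡ 1 (mod 4): 1547·t ≡ 1 − 831 = -830 (mod 4).
    Reduce coefficients mod 4: 3·t ≡ 2 (mod 4).
    The inverse of 3 mod 4 is 3 (since 3·3 = 9 = 2·4 + 1), so t ≡ 3·2 = 6 ≡ 2 (mod 4).
    Then x = 831 + 1547·2 = 3925, valid modulo lcm(1547, 4) = 6188: x ≡ 3925 (mod 6188).
Verify against each original: 3925 mod 13 = 12, 3925 mod 7 = 5, 3925 mod 17 = 15, 3925 mod 4 = 1.

x ≡ 3925 (mod 6188).


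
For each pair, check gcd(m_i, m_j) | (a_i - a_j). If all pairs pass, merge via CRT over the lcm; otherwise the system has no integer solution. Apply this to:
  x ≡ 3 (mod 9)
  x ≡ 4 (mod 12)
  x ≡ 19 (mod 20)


Moduli 9, 12, 20 are not pairwise coprime, so CRT works modulo lcm(m_i) when all pairwise compatibility conditions hold.
Pairwise compatibility: gcd(m_i, m_j) must divide a_i - a_j for every pair.
Merge one congruence at a time:
  Start: x ≡ 3 (mod 9).
  Combine with x ≡ 4 (mod 12): gcd(9, 12) = 3, and 4 - 3 = 1 is NOT divisible by 3.
    ⇒ system is inconsistent (no integer solution).

No solution (the system is inconsistent).


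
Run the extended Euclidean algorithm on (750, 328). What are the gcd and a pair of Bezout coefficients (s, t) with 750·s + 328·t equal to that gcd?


Euclidean algorithm on (750, 328) — divide until remainder is 0:
  750 = 2 · 328 + 94
  328 = 3 · 94 + 46
  94 = 2 · 46 + 2
  46 = 23 · 2 + 0
gcd(750, 328) = 2.
Track Bezout coefficients alongside the remainders: start with r₀ = 750 = a·1 + b·0 (s = 1, t = 0) and r₁ = 328 = a·0 + b·1 (s = 0, t = 1); each new remainder r_{k+1} = r_{k-1} − q_k·r_k inherits s_{k+1} = s_{k-1} − q_k·s_k, t_{k+1} = t_{k-1} − q_k·t_k, so r_k = a·s_k + b·t_k at every step:
  q = 2: r = 94, s = 1 − 2·0 = 1, t = 0 − 2·1 = -2  (check: 750·1 + 328·(-2) = 94)
  q = 3: r = 46, s = 0 − 3·1 = -3, t = 1 − 3·(-2) = 7  (check: 750·(-3) + 328·7 = 46)
  q = 2: r = 2, s = 1 − 2·(-3) = 7, t = -2 − 2·7 = -16  (check: 750·7 + 328·(-16) = 2)
The row with r = 2 (the gcd) gives the Bezout coefficients s = 7, t = -16.
Result: 750 · (7) + 328 · (-16) = 2.

gcd(750, 328) = 2; s = 7, t = -16 (check: 750·7 + 328·(-16) = 2).


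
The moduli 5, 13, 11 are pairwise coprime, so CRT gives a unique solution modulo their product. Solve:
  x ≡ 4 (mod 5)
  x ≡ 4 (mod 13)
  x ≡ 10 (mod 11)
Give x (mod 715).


Moduli 5, 13, 11 are pairwise coprime; by CRT there is a unique solution modulo M = 5 · 13 · 11 = 715.
Solve pairwise, accumulating the modulus:
  Start with x ≡ 4 (mod 5).
  Combine with x ≡ 4 (mod 13): since gcd(5, 13) = 1, we get a unique residue mod 65.
    Write x = 4 + 5·t and substitute into x ≡ 4 (mod 13): 5·t ≡ 4 − 4 = 0 (mod 13).
    The inverse of 5 mod 13 is 8 (since 5·8 = 40 = 3·13 + 1), so t ≡ 8·0 = 0 ≡ 0 (mod 13).
    Then x = 4 + 5·0 = 4, valid modulo lcm(5, 13) = 65: x ≡ 4 (mod 65).
  Combine with x ≡ 10 (mod 11): since gcd(65, 11) = 1, we get a unique residue mod 715.
    Write x = 4 + 65·t and substitute into x ≡ 10 (mod 11): 65·t ≡ 10 − 4 = 6 (mod 11).
    Reduce coefficients mod 11: 10·t ≡ 6 (mod 11).
    The inverse of 10 mod 11 is 10 (since 10·10 = 100 = 9·11 + 1), so t ≡ 10·6 = 60 ≡ 5 (mod 11).
    Then x = 4 + 65·5 = 329, valid modulo lcm(65, 11) = 715: x ≡ 329 (mod 715).
Verify: 329 mod 5 = 4 ✓, 329 mod 13 = 4 ✓, 329 mod 11 = 10 ✓.

x ≡ 329 (mod 715).


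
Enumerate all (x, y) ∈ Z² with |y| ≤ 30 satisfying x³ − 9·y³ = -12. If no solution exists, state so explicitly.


The equation is x³ - 9y³ = -12. For fixed y, x³ = 9·y³ − 12, so a solution requires the RHS to be a perfect cube.
Strategy: iterate y from -30 to 30, compute RHS = 9·y³ − 12, and check whether it is a (positive or negative) perfect cube.
Check small values of y:
  y = 0: RHS = -12 is not a perfect cube.
  y = 1: RHS = -3 is not a perfect cube.
  y = -1: RHS = -21 is not a perfect cube.
  y = 2: RHS = 60 is not a perfect cube.
  y = -2: RHS = -84 is not a perfect cube.
  y = 3: RHS = 231 is not a perfect cube.
  y = -3: RHS = -255 is not a perfect cube.
Continuing the search up to |y| = 30 finds no solutions either.
No (x, y) in the scanned range satisfies the equation.

No integer solutions with |y| ≤ 30.


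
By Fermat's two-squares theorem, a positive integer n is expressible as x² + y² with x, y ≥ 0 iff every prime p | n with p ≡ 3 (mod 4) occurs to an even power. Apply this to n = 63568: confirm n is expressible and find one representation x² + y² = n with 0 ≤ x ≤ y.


Step 1: Factor n = 63568 = 2^4 · 29 · 137.
Step 2: Check the mod-4 condition on each prime factor: 2 = 2 (special); 29 ≡ 1 (mod 4), exponent 1; 137 ≡ 1 (mod 4), exponent 1.
All primes ≡ 3 (mod 4) appear to even exponent (or don't appear), so by the two-squares theorem n IS expressible as a sum of two squares.
Step 3: Build a representation. Group n = k² · m with k = 4 and m = 29 · 137 = 3973 (a product of primes ≡ 1 (mod 4)); a representation of m scales to one of n via (k·x)² + (k·y)² = k²(x² + y²). Each prime p ≡ 1 (mod 4) is itself a sum of two squares; find a² by testing p − a² for a perfect square:
  29: 29 − 1² = 28, 29 − 2² = 25 = 5² ⇒ 29 = 2² + 5².
  137: 137 − 1² = 136, 137 − 2² = 133, 137 − 3² = 128, 137 − 4² = 121 = 11² ⇒ 137 = 4² + 11².
  Combine using the Brahmagupta–Fibonacci identity (a² + b²)(c² + d²) = (ac − bd)² + (ad + bc)² = (ac + bd)² + (ad − bc)²:
  29 · 137 = 3973: from (2² + 5²)(4² + 11²), take (2·4 − 5·11, 2·11 + 5·4) = (8 − 55, 22 + 20) = (-47, 42); dropping signs (only squares matter) gives (47, 42); check 47² + 42² = 2209 + 1764 = 3973 ✓.
  Scale by k = 4: (4·47, 4·42) = (188, 168).
Step 4: Order so x ≤ y and verify: 168² + 188² = 28224 + 35344 = 63568 = n. ✓

n = 63568 = 168² + 188² (one valid representation with x ≤ y).


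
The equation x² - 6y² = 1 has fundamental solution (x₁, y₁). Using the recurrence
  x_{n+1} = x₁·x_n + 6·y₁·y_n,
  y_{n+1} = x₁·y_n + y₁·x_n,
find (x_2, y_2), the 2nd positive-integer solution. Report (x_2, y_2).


Step 1: Find the fundamental solution (x₁, y₁) of x² - 6y² = 1.
  Expand √6 as a continued fraction. a₀ = ⌊√6⌋ = 2; iterate m_{k+1} = d_k·a_k − m_k, d_{k+1} = (6 − m_{k+1}²)/d_k, a_{k+1} = ⌊(a₀ + m_{k+1})/d_{k+1}⌋ (starting m₀ = 0, d₀ = 1), with convergents p_k = a_k·p_{k-1} + p_{k-2}, q_k = a_k·q_{k-1} + q_{k-2} (p₋₁ = 1, q₋₁ = 0):
  k = 0: a₀ = 2; p₀/q₀ = 2/1; p₀² − 6·q₀² = 4 − 6 = -2.
  k = 1: m = 2, d = 2, a = ⌊(2 + 2)/2⌋ = 2; p/q = (2·2 + 1)/(2·1 + 0) = 5/2; p² − 6·q² = 25 − 24 = 1.
  The first convergent with p² − 6·q² = 1 gives the fundamental solution (x₁, y₁) = (5, 2).
Step 2: Apply the recurrence (x_{n+1}, y_{n+1}) = (x₁x_n + 6y₁y_n, x₁y_n + y₁x_n) repeatedly.
  From (x_1, y_1) = (5, 2): x_2 = 5·5 + 6·2·2 = 49; y_2 = 5·2 + 2·5 = 20.
Step 3: Verify x_2² - 6·y_2² = 2401 - 2400 = 1 (should be 1). ✓

(x_1, y_1) = (5, 2); (x_2, y_2) = (49, 20).


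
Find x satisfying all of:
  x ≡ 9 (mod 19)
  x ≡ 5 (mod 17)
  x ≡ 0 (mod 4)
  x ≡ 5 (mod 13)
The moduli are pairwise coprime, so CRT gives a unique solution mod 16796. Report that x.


Product of moduli M = 19 · 17 · 4 · 13 = 16796.
Merge one congruence at a time:
  Start: x ≡ 9 (mod 19).
  Combine with x ≡ 5 (mod 17); new modulus lcm = 323.
    Write x = 9 + 19·t and substitute into x ≡ 5 (mod 17): 19·t ≡ 5 − 9 = -4 (mod 17).
    Reduce coefficients mod 17: 2·t ≡ 13 (mod 17).
    The inverse of 2 mod 17 is 9 (since 2·9 = 18 = 1·17 + 1), so t ≡ 9·13 = 117 ≡ 15 (mod 17).
    Then x = 9 + 19·15 = 294, valid modulo lcm(19, 17) = 323: x ≡ 294 (mod 323).
  Combine with x ≡ 0 (mod 4); new modulus lcm = 1292.
    Write x = 294 + 323·t and substitute into x ≡ 0 (mod 4): 323·t ≡ 0 − 294 = -294 (mod 4).
    Reduce coefficients mod 4: 3·t ≡ 2 (mod 4).
    The inverse of 3 mod 4 is 3 (since 3·3 = 9 = 2·4 + 1), so t ≡ 3·2 = 6 ≡ 2 (mod 4).
    Then x = 294 + 323·2 = 940, valid modulo lcm(323, 4) = 1292: x ≡ 940 (mod 1292).
  Combine with x ≡ 5 (mod 13); new modulus lcm = 16796.
    Write x = 940 + 1292·t and substitute into x ≡ 5 (mod 13): 1292·t ≡ 5 − 940 = -935 (mod 13).
    Reduce coefficients mod 13: 5·t ≡ 1 (mod 13).
    The inverse of 5 mod 13 is 8 (since 5·8 = 40 = 3·13 + 1), so t ≡ 8·1 = 8 ≡ 8 (mod 13).
    Then x = 940 + 1292·8 = 11276, valid modulo lcm(1292, 13) = 16796: x ≡ 11276 (mod 16796).
Verify against each original: 11276 mod 19 = 9, 11276 mod 17 = 5, 11276 mod 4 = 0, 11276 mod 13 = 5.

x ≡ 11276 (mod 16796).


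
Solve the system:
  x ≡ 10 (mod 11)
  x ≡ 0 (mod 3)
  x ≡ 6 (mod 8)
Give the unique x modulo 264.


Moduli 11, 3, 8 are pairwise coprime; by CRT there is a unique solution modulo M = 11 · 3 · 8 = 264.
Solve pairwise, accumulating the modulus:
  Start with x ≡ 10 (mod 11).
  Combine with x ≡ 0 (mod 3): since gcd(11, 3) = 1, we get a unique residue mod 33.
    Write x = 10 + 11·t and substitute into x ≡ 0 (mod 3): 11·t ≡ 0 − 10 = -10 (mod 3).
    Reduce coefficients mod 3: 2·t ≡ 2 (mod 3).
    The inverse of 2 mod 3 is 2 (since 2·2 = 4 = 1·3 + 1), so t ≡ 2·2 = 4 ≡ 1 (mod 3).
    Then x = 10 + 11·1 = 21, valid modulo lcm(11, 3) = 33: x ≡ 21 (mod 33).
  Combine with x ≡ 6 (mod 8): since gcd(33, 8) = 1, we get a unique residue mod 264.
    Write x = 21 + 33·t and substitute into x ≡ 6 (mod 8): 33·t ≡ 6 − 21 = -15 (mod 8).
    Reduce coefficients mod 8: 1·t ≡ 1 (mod 8).
    So t ≡ 1 (mod 8).
    Then x = 21 + 33·1 = 54, valid modulo lcm(33, 8) = 264: x ≡ 54 (mod 264).
Verify: 54 mod 11 = 10 ✓, 54 mod 3 = 0 ✓, 54 mod 8 = 6 ✓.

x ≡ 54 (mod 264).


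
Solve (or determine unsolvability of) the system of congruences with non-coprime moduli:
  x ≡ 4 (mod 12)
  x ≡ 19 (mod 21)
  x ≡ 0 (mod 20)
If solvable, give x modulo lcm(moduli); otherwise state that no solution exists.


Moduli 12, 21, 20 are not pairwise coprime, so CRT works modulo lcm(m_i) when all pairwise compatibility conditions hold.
Pairwise compatibility: gcd(m_i, m_j) must divide a_i - a_j for every pair.
Merge one congruence at a time:
  Start: x ≡ 4 (mod 12).
  Combine with x ≡ 19 (mod 21): gcd(12, 21) = 3; 19 - 4 = 15, which IS divisible by 3, so compatible.
    Write x = 4 + 12·t and substitute into x ≡ 19 (mod 21): 12·t ≡ 19 − 4 = 15 (mod 21).
    Divide the congruence (and modulus) by g = 3: 4·t ≡ 5 (mod 7).
    The inverse of 4 mod 7 is 2 (since 4·2 = 8 = 1·7 + 1), so t ≡ 2·5 = 10 ≡ 3 (mod 7).
    Then x = 4 + 12·3 = 40, valid modulo lcm(12, 21) = 84: x ≡ 40 (mod 84).
  Combine with x ≡ 0 (mod 20): gcd(84, 20) = 4; 0 - 40 = -40, which IS divisible by 4, so compatible.
    Write x = 40 + 84·t and substitute into x ≡ 0 (mod 20): 84·t ≡ 0 − 40 = -40 (mod 20).
    Divide the congruence (and modulus) by g = 4: 21·t ≡ -10 (mod 5).
    Reduce coefficients mod 5: 1·t ≡ 0 (mod 5).
    So t ≡ 0 (mod 5).
    Then x = 40 + 84·0 = 40, valid modulo lcm(84, 20) = 420: x ≡ 40 (mod 420).
Verify: 40 mod 12 = 4, 40 mod 21 = 19, 40 mod 20 = 0.

x ≡ 40 (mod 420).


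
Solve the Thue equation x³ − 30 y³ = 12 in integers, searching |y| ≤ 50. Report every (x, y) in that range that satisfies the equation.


The equation is x³ - 30y³ = 12. For fixed y, x³ = 30·y³ + 12, so a solution requires the RHS to be a perfect cube.
Strategy: iterate y from -50 to 50, compute RHS = 30·y³ + 12, and check whether it is a (positive or negative) perfect cube.
Check small values of y:
  y = 0: RHS = 12 is not a perfect cube.
  y = 1: RHS = 42 is not a perfect cube.
  y = -1: RHS = -18 is not a perfect cube.
  y = 2: RHS = 252 is not a perfect cube.
  y = -2: RHS = -228 is not a perfect cube.
  y = 3: RHS = 822 is not a perfect cube.
  y = -3: RHS = -798 is not a perfect cube.
Continuing the search up to |y| = 50 finds no solutions either.
No (x, y) in the scanned range satisfies the equation.

No integer solutions with |y| ≤ 50.


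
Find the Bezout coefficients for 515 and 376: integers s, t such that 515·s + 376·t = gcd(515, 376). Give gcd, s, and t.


Euclidean algorithm on (515, 376) — divide until remainder is 0:
  515 = 1 · 376 + 139
  376 = 2 · 139 + 98
  139 = 1 · 98 + 41
  98 = 2 · 41 + 16
  41 = 2 · 16 + 9
  16 = 1 · 9 + 7
  9 = 1 · 7 + 2
  7 = 3 · 2 + 1
  2 = 2 · 1 + 0
gcd(515, 376) = 1.
Track Bezout coefficients alongside the remainders: start with r₀ = 515 = a·1 + b·0 (s = 1, t = 0) and r₁ = 376 = a·0 + b·1 (s = 0, t = 1); each new remainder r_{k+1} = r_{k-1} − q_k·r_k inherits s_{k+1} = s_{k-1} − q_k·s_k, t_{k+1} = t_{k-1} − q_k·t_k, so r_k = a·s_k + b·t_k at every step:
  q = 1: r = 139, s = 1 − 1·0 = 1, t = 0 − 1·1 = -1  (check: 515·1 + 376·(-1) = 139)
  q = 2: r = 98, s = 0 − 2·1 = -2, t = 1 − 2·(-1) = 3  (check: 515·(-2) + 376·3 = 98)
  q = 1: r = 41, s = 1 − 1·(-2) = 3, t = -1 − 1·3 = -4  (check: 515·3 + 376·(-4) = 41)
  q = 2: r = 16, s = -2 − 2·3 = -8, t = 3 − 2·(-4) = 11  (check: 515·(-8) + 376·11 = 16)
  q = 2: r = 9, s = 3 − 2·(-8) = 19, t = -4 − 2·11 = -26  (check: 515·19 + 376·(-26) = 9)
  q = 1: r = 7, s = -8 − 1·19 = -27, t = 11 − 1·(-26) = 37  (check: 515·(-27) + 376·37 = 7)
  q = 1: r = 2, s = 19 − 1·(-27) = 46, t = -26 − 1·37 = -63  (check: 515·46 + 376·(-63) = 2)
  q = 3: r = 1, s = -27 − 3·46 = -165, t = 37 − 3·(-63) = 226  (check: 515·(-165) + 376·226 = 1)
The row with r = 1 (the gcd) gives the Bezout coefficients s = -165, t = 226.
Result: 515 · (-165) + 376 · (226) = 1.

gcd(515, 376) = 1; s = -165, t = 226 (check: 515·(-165) + 376·226 = 1).


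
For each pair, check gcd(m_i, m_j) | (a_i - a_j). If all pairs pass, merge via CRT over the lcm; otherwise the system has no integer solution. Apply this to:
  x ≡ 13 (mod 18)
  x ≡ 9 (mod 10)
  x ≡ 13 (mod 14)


Moduli 18, 10, 14 are not pairwise coprime, so CRT works modulo lcm(m_i) when all pairwise compatibility conditions hold.
Pairwise compatibility: gcd(m_i, m_j) must divide a_i - a_j for every pair.
Merge one congruence at a time:
  Start: x ≡ 13 (mod 18).
  Combine with x ≡ 9 (mod 10): gcd(18, 10) = 2; 9 - 13 = -4, which IS divisible by 2, so compatible.
    Write x = 13 + 18·t and substitute into x ≡ 9 (mod 10): 18·t ≡ 9 − 13 = -4 (mod 10).
    Divide the congruence (and modulus) by g = 2: 9·t ≡ -2 (mod 5).
    Reduce coefficients mod 5: 4·t ≡ 3 (mod 5).
    The inverse of 4 mod 5 is 4 (since 4·4 = 16 = 3·5 + 1), so t ≡ 4·3 = 12 ≡ 2 (mod 5).
    Then x = 13 + 18·2 = 49, valid modulo lcm(18, 10) = 90: x ≡ 49 (mod 90).
  Combine with x ≡ 13 (mod 14): gcd(90, 14) = 2; 13 - 49 = -36, which IS divisible by 2, so compatible.
    Write x = 49 + 90·t and substitute into x ≡ 13 (mod 14): 90·t ≡ 13 − 49 = -36 (mod 14).
    Divide the congruence (and modulus) by g = 2: 45·t ≡ -18 (mod 7).
    Reduce coefficients mod 7: 3·t ≡ 3 (mod 7).
    The inverse of 3 mod 7 is 5 (since 3·5 = 15 = 2·7 + 1), so t ≡ 5·3 = 15 ≡ 1 (mod 7).
    Then x = 49 + 90·1 = 139, valid modulo lcm(90, 14) = 630: x ≡ 139 (mod 630).
Verify: 139 mod 18 = 13, 139 mod 10 = 9, 139 mod 14 = 13.

x ≡ 139 (mod 630).


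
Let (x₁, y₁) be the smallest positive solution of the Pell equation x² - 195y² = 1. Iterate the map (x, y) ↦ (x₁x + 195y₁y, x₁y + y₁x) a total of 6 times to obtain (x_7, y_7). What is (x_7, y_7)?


Step 1: Find the fundamental solution (x₁, y₁) of x² - 195y² = 1.
  Expand √195 as a continued fraction. a₀ = ⌊√195⌋ = 13; iterate m_{k+1} = d_k·a_k − m_k, d_{k+1} = (195 − m_{k+1}²)/d_k, a_{k+1} = ⌊(a₀ + m_{k+1})/d_{k+1}⌋ (starting m₀ = 0, d₀ = 1), with convergents p_k = a_k·p_{k-1} + p_{k-2}, q_k = a_k·q_{k-1} + q_{k-2} (p₋₁ = 1, q₋₁ = 0):
  k = 0: a₀ = 13; p₀/q₀ = 13/1; p₀² − 195·q₀² = 169 − 195 = -26.
  k = 1: m = 13, d = 26, a = ⌊(13 + 13)/26⌋ = 1; p/q = (1·13 + 1)/(1·1 + 0) = 14/1; p² − 195·q² = 196 − 195 = 1.
  The first convergent with p² − 195·q² = 1 gives the fundamental solution (x₁, y₁) = (14, 1).
Step 2: Apply the recurrence (x_{n+1}, y_{n+1}) = (x₁x_n + 195y₁y_n, x₁y_n + y₁x_n) repeatedly.
  From (x_1, y_1) = (14, 1): x_2 = 14·14 + 195·1·1 = 391; y_2 = 14·1 + 1·14 = 28.
  From (x_2, y_2) = (391, 28): x_3 = 14·391 + 195·1·28 = 10934; y_3 = 14·28 + 1·391 = 783.
  From (x_3, y_3) = (10934, 783): x_4 = 14·10934 + 195·1·783 = 305761; y_4 = 14·783 + 1·10934 = 21896.
  From (x_4, y_4) = (305761, 21896): x_5 = 14·305761 + 195·1·21896 = 8550374; y_5 = 14·21896 + 1·305761 = 612305.
  From (x_5, y_5) = (8550374, 612305): x_6 = 14·8550374 + 195·1·612305 = 239104711; y_6 = 14·612305 + 1·8550374 = 17122644.
  From (x_6, y_6) = (239104711, 17122644): x_7 = 14·239104711 + 195·1·17122644 = 6686381534; y_7 = 14·17122644 + 1·239104711 = 478821727.
Step 3: Verify x_7² - 195·y_7² = 44707698018216193156 - 44707698018216193155 = 1 (should be 1). ✓

(x_1, y_1) = (14, 1); (x_7, y_7) = (6686381534, 478821727).


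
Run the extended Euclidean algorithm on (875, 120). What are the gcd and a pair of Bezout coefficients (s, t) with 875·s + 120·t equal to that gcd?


Euclidean algorithm on (875, 120) — divide until remainder is 0:
  875 = 7 · 120 + 35
  120 = 3 · 35 + 15
  35 = 2 · 15 + 5
  15 = 3 · 5 + 0
gcd(875, 120) = 5.
Track Bezout coefficients alongside the remainders: start with r₀ = 875 = a·1 + b·0 (s = 1, t = 0) and r₁ = 120 = a·0 + b·1 (s = 0, t = 1); each new remainder r_{k+1} = r_{k-1} − q_k·r_k inherits s_{k+1} = s_{k-1} − q_k·s_k, t_{k+1} = t_{k-1} − q_k·t_k, so r_k = a·s_k + b·t_k at every step:
  q = 7: r = 35, s = 1 − 7·0 = 1, t = 0 − 7·1 = -7  (check: 875·1 + 120·(-7) = 35)
  q = 3: r = 15, s = 0 − 3·1 = -3, t = 1 − 3·(-7) = 22  (check: 875·(-3) + 120·22 = 15)
  q = 2: r = 5, s = 1 − 2·(-3) = 7, t = -7 − 2·22 = -51  (check: 875·7 + 120·(-51) = 5)
The row with r = 5 (the gcd) gives the Bezout coefficients s = 7, t = -51.
Result: 875 · (7) + 120 · (-51) = 5.

gcd(875, 120) = 5; s = 7, t = -51 (check: 875·7 + 120·(-51) = 5).


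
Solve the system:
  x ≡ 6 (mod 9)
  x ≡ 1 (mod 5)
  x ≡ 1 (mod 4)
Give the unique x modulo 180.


Moduli 9, 5, 4 are pairwise coprime; by CRT there is a unique solution modulo M = 9 · 5 · 4 = 180.
Solve pairwise, accumulating the modulus:
  Start with x ≡ 6 (mod 9).
  Combine with x ≡ 1 (mod 5): since gcd(9, 5) = 1, we get a unique residue mod 45.
    Write x = 6 + 9·t and substitute into x ≡ 1 (mod 5): 9·t ≡ 1 − 6 = -5 (mod 5).
    Reduce coefficients mod 5: 4·t ≡ 0 (mod 5).
    The inverse of 4 mod 5 is 4 (since 4·4 = 16 = 3·5 + 1), so t ≡ 4·0 = 0 ≡ 0 (mod 5).
    Then x = 6 + 9·0 = 6, valid modulo lcm(9, 5) = 45: x ≡ 6 (mod 45).
  Combine with x ≡ 1 (mod 4): since gcd(45, 4) = 1, we get a unique residue mod 180.
    Write x = 6 + 45·t and substitute into x ≡ 1 (mod 4): 45·t ≡ 1 − 6 = -5 (mod 4).
    Reduce coefficients mod 4: 1·t ≡ 3 (mod 4).
    So t ≡ 3 (mod 4).
    Then x = 6 + 45·3 = 141, valid modulo lcm(45, 4) = 180: x ≡ 141 (mod 180).
Verify: 141 mod 9 = 6 ✓, 141 mod 5 = 1 ✓, 141 mod 4 = 1 ✓.

x ≡ 141 (mod 180).


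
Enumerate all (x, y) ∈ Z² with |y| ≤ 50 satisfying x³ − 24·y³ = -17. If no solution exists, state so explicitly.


The equation is x³ - 24y³ = -17. For fixed y, x³ = 24·y³ − 17, so a solution requires the RHS to be a perfect cube.
Strategy: iterate y from -50 to 50, compute RHS = 24·y³ − 17, and check whether it is a (positive or negative) perfect cube.
Check small values of y:
  y = 0: RHS = -17 is not a perfect cube.
  y = 1: RHS = 7 is not a perfect cube.
  y = -1: RHS = -41 is not a perfect cube.
  y = 2: RHS = 175 is not a perfect cube.
  y = -2: RHS = -209 is not a perfect cube.
  y = 3: RHS = 631 is not a perfect cube.
  y = -3: RHS = -665 is not a perfect cube.
Continuing the search up to |y| = 50 finds no solutions either.
No (x, y) in the scanned range satisfies the equation.

No integer solutions with |y| ≤ 50.


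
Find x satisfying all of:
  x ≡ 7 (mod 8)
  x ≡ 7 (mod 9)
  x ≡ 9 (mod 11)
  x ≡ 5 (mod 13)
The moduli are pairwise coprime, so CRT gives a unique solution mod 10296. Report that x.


Product of moduli M = 8 · 9 · 11 · 13 = 10296.
Merge one congruence at a time:
  Start: x ≡ 7 (mod 8).
  Combine with x ≡ 7 (mod 9); new modulus lcm = 72.
    Write x = 7 + 8·t and substitute into x ≡ 7 (mod 9): 8·t ≡ 7 − 7 = 0 (mod 9).
    The inverse of 8 mod 9 is 8 (since 8·8 = 64 = 7·9 + 1), so t ≡ 8·0 = 0 ≡ 0 (mod 9).
    Then x = 7 + 8·0 = 7, valid modulo lcm(8, 9) = 72: x ≡ 7 (mod 72).
  Combine with x ≡ 9 (mod 11); new modulus lcm = 792.
    Write x = 7 + 72·t and substitute into x ≡ 9 (mod 11): 72·t ≡ 9 − 7 = 2 (mod 11).
    Reduce coefficients mod 11: 6·t ≡ 2 (mod 11).
    The inverse of 6 mod 11 is 2 (since 6·2 = 12 = 1·11 + 1), so t ≡ 2·2 = 4 ≡ 4 (mod 11).
    Then x = 7 + 72·4 = 295, valid modulo lcm(72, 11) = 792: x ≡ 295 (mod 792).
  Combine with x ≡ 5 (mod 13); new modulus lcm = 10296.
    Write x = 295 + 792·t and substitute into x ≡ 5 (mod 13): 792·t ≡ 5 − 295 = -290 (mod 13).
    Reduce coefficients mod 13: 12·t ≡ 9 (mod 13).
    The inverse of 12 mod 13 is 12 (since 12·12 = 144 = 11·13 + 1), so t ≡ 12·9 = 108 ≡ 4 (mod 13).
    Then x = 295 + 792·4 = 3463, valid modulo lcm(792, 13) = 10296: x ≡ 3463 (mod 10296).
Verify against each original: 3463 mod 8 = 7, 3463 mod 9 = 7, 3463 mod 11 = 9, 3463 mod 13 = 5.

x ≡ 3463 (mod 10296).


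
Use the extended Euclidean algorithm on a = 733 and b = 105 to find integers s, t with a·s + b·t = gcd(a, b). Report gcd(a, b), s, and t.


Euclidean algorithm on (733, 105) — divide until remainder is 0:
  733 = 6 · 105 + 103
  105 = 1 · 103 + 2
  103 = 51 · 2 + 1
  2 = 2 · 1 + 0
gcd(733, 105) = 1.
Track Bezout coefficients alongside the remainders: start with r₀ = 733 = a·1 + b·0 (s = 1, t = 0) and r₁ = 105 = a·0 + b·1 (s = 0, t = 1); each new remainder r_{k+1} = r_{k-1} − q_k·r_k inherits s_{k+1} = s_{k-1} − q_k·s_k, t_{k+1} = t_{k-1} − q_k·t_k, so r_k = a·s_k + b·t_k at every step:
  q = 6: r = 103, s = 1 − 6·0 = 1, t = 0 − 6·1 = -6  (check: 733·1 + 105·(-6) = 103)
  q = 1: r = 2, s = 0 − 1·1 = -1, t = 1 − 1·(-6) = 7  (check: 733·(-1) + 105·7 = 2)
  q = 51: r = 1, s = 1 − 51·(-1) = 52, t = -6 − 51·7 = -363  (check: 733·52 + 105·(-363) = 1)
The row with r = 1 (the gcd) gives the Bezout coefficients s = 52, t = -363.
Result: 733 · (52) + 105 · (-363) = 1.

gcd(733, 105) = 1; s = 52, t = -363 (check: 733·52 + 105·(-363) = 1).


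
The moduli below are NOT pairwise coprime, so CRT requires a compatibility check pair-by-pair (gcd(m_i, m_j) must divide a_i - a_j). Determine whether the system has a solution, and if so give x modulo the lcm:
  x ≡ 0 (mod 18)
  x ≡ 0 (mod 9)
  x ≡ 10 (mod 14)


Moduli 18, 9, 14 are not pairwise coprime, so CRT works modulo lcm(m_i) when all pairwise compatibility conditions hold.
Pairwise compatibility: gcd(m_i, m_j) must divide a_i - a_j for every pair.
Merge one congruence at a time:
  Start: x ≡ 0 (mod 18).
  Combine with x ≡ 0 (mod 9): gcd(18, 9) = 9; 0 - 0 = 0, which IS divisible by 9, so compatible.
    Write x = 0 + 18·t and substitute into x ≡ 0 (mod 9): 18·t ≡ 0 − 0 = 0 (mod 9).
    Divide the congruence (and modulus) by g = 9: 2·t ≡ 0 (mod 1).
    Modulo 1 every t works; take t = 0.
    Then x = 0 + 18·0 = 0, valid modulo lcm(18, 9) = 18: x ≡ 0 (mod 18).
  Combine with x ≡ 10 (mod 14): gcd(18, 14) = 2; 10 - 0 = 10, which IS divisible by 2, so compatible.
    Write x = 0 + 18·t and substitute into x ≡ 10 (mod 14): 18·t ≡ 10 − 0 = 10 (mod 14).
    Divide the congruence (and modulus) by g = 2: 9·t ≡ 5 (mod 7).
    Reduce coefficients mod 7: 2·t ≡ 5 (mod 7).
    The inverse of 2 mod 7 is 4 (since 2·4 = 8 = 1·7 + 1), so t ≡ 4·5 = 20 ≡ 6 (mod 7).
    Then x = 0 + 18·6 = 108, valid modulo lcm(18, 14) = 126: x ≡ 108 (mod 126).
Verify: 108 mod 18 = 0, 108 mod 9 = 0, 108 mod 14 = 10.

x ≡ 108 (mod 126).


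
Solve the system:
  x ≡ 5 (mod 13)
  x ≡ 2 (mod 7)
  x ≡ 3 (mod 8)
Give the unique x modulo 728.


Moduli 13, 7, 8 are pairwise coprime; by CRT there is a unique solution modulo M = 13 · 7 · 8 = 728.
Solve pairwise, accumulating the modulus:
  Start with x ≡ 5 (mod 13).
  Combine with x ≡ 2 (mod 7): since gcd(13, 7) = 1, we get a unique residue mod 91.
    Write x = 5 + 13·t and substitute into x ≡ 2 (mod 7): 13·t ≡ 2 − 5 = -3 (mod 7).
    Reduce coefficients mod 7: 6·t ≡ 4 (mod 7).
    The inverse of 6 mod 7 is 6 (since 6·6 = 36 = 5·7 + 1), so t ≡ 6·4 = 24 ≡ 3 (mod 7).
    Then x = 5 + 13·3 = 44, valid modulo lcm(13, 7) = 91: x ≡ 44 (mod 91).
  Combine with x ≡ 3 (mod 8): since gcd(91, 8) = 1, we get a unique residue mod 728.
    Write x = 44 + 91·t and substitute into x ≡ 3 (mod 8): 91·t ≡ 3 − 44 = -41 (mod 8).
    Reduce coefficients mod 8: 3·t ≡ 7 (mod 8).
    The inverse of 3 mod 8 is 3 (since 3·3 = 9 = 1·8 + 1), so t ≡ 3·7 = 21 ≡ 5 (mod 8).
    Then x = 44 + 91·5 = 499, valid modulo lcm(91, 8) = 728: x ≡ 499 (mod 728).
Verify: 499 mod 13 = 5 ✓, 499 mod 7 = 2 ✓, 499 mod 8 = 3 ✓.

x ≡ 499 (mod 728).


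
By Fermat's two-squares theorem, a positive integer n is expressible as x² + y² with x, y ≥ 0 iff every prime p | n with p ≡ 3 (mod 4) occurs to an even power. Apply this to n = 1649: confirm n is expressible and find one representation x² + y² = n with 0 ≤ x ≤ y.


Step 1: Factor n = 1649 = 17 · 97.
Step 2: Check the mod-4 condition on each prime factor: 17 ≡ 1 (mod 4), exponent 1; 97 ≡ 1 (mod 4), exponent 1.
All primes ≡ 3 (mod 4) appear to even exponent (or don't appear), so by the two-squares theorem n IS expressible as a sum of two squares.
Step 3: Build a representation. Here n = 17 · 97 is a product of primes ≡ 1 (mod 4). Each prime p ≡ 1 (mod 4) is itself a sum of two squares; find a² by testing p − a² for a perfect square:
  17: 17 − 1² = 16 = 4² ⇒ 17 = 1² + 4².
  97: 97 − 1² = 96, 97 − 2² = 93, 97 − 3² = 88, 97 − 4² = 81 = 9² ⇒ 97 = 4² + 9².
  Combine using the Brahmagupta–Fibonacci identity (a² + b²)(c² + d²) = (ac − bd)² + (ad + bc)² = (ac + bd)² + (ad − bc)²:
  17 · 97 = 1649: from (1² + 4²)(4² + 9²), take (1·4 − 4·9, 1·9 + 4·4) = (4 − 36, 9 + 16) = (-32, 25); dropping signs (only squares matter) gives (32, 25); check 32² + 25² = 1024 + 625 = 1649 ✓.
Step 4: Order so x ≤ y and verify: 25² + 32² = 625 + 1024 = 1649 = n. ✓

n = 1649 = 25² + 32² (one valid representation with x ≤ y).


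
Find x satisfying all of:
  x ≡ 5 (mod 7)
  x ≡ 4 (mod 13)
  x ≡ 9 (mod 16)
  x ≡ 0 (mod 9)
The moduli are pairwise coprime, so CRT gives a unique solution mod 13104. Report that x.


Product of moduli M = 7 · 13 · 16 · 9 = 13104.
Merge one congruence at a time:
  Start: x ≡ 5 (mod 7).
  Combine with x ≡ 4 (mod 13); new modulus lcm = 91.
    Write x = 5 + 7·t and substitute into x ≡ 4 (mod 13): 7·t ≡ 4 − 5 = -1 (mod 13).
    Reduce coefficients mod 13: 7·t ≡ 12 (mod 13).
    The inverse of 7 mod 13 is 2 (since 7·2 = 14 = 1·13 + 1), so t ≡ 2·12 = 24 ≡ 11 (mod 13).
    Then x = 5 + 7·11 = 82, valid modulo lcm(7, 13) = 91: x ≡ 82 (mod 91).
  Combine with x ≡ 9 (mod 16); new modulus lcm = 1456.
    Write x = 82 + 91·t and substitute into x ≡ 9 (mod 16): 91·t ≡ 9 − 82 = -73 (mod 16).
    Reduce coefficients mod 16: 11·t ≡ 7 (mod 16).
    The inverse of 11 mod 16 is 3 (since 11·3 = 33 = 2·16 + 1), so t ≡ 3·7 = 21 ≡ 5 (mod 16).
    Then x = 82 + 91·5 = 537, valid modulo lcm(91, 16) = 1456: x ≡ 537 (mod 1456).
  Combine with x ≡ 0 (mod 9); new modulus lcm = 13104.
    Write x = 537 + 1456·t and substitute into x ≡ 0 (mod 9): 1456·t ≡ 0 − 537 = -537 (mod 9).
    Reduce coefficients mod 9: 7·t ≡ 3 (mod 9).
    The inverse of 7 mod 9 is 4 (since 7·4 = 28 = 3·9 + 1), so t ≡ 4·3 = 12 ≡ 3 (mod 9).
    Then x = 537 + 1456·3 = 4905, valid modulo lcm(1456, 9) = 13104: x ≡ 4905 (mod 13104).
Verify against each original: 4905 mod 7 = 5, 4905 mod 13 = 4, 4905 mod 16 = 9, 4905 mod 9 = 0.

x ≡ 4905 (mod 13104).


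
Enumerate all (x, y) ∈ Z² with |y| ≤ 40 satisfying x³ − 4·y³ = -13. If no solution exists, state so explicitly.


The equation is x³ - 4y³ = -13. For fixed y, x³ = 4·y³ − 13, so a solution requires the RHS to be a perfect cube.
Strategy: iterate y from -40 to 40, compute RHS = 4·y³ − 13, and check whether it is a (positive or negative) perfect cube.
Check small values of y:
  y = 0: RHS = -13 is not a perfect cube.
  y = 1: RHS = -9 is not a perfect cube.
  y = -1: RHS = -17 is not a perfect cube.
  y = 2: RHS = 19 is not a perfect cube.
  y = -2: RHS = -45 is not a perfect cube.
  y = 3: RHS = 95 is not a perfect cube.
  y = -3: RHS = -121 is not a perfect cube.
Continuing the search up to |y| = 40 finds no solutions either.
No (x, y) in the scanned range satisfies the equation.

No integer solutions with |y| ≤ 40.


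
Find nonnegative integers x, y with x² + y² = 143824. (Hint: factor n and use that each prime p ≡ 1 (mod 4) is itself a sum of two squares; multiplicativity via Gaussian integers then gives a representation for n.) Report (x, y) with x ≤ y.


Step 1: Factor n = 143824 = 2^4 · 89 · 101.
Step 2: Check the mod-4 condition on each prime factor: 2 = 2 (special); 89 ≡ 1 (mod 4), exponent 1; 101 ≡ 1 (mod 4), exponent 1.
All primes ≡ 3 (mod 4) appear to even exponent (or don't appear), so by the two-squares theorem n IS expressible as a sum of two squares.
Step 3: Build a representation. Group n = k² · m with k = 4 and m = 89 · 101 = 8989 (a product of primes ≡ 1 (mod 4)); a representation of m scales to one of n via (k·x)² + (k·y)² = k²(x² + y²). Each prime p ≡ 1 (mod 4) is itself a sum of two squares; find a² by testing p − a² for a perfect square:
  89: 89 − 1² = 88, 89 − 2² = 85, 89 − 3² = 80, 89 − 4² = 73, 89 − 5² = 64 = 8² ⇒ 89 = 5² + 8².
  101: 101 − 1² = 100 = 10² ⇒ 101 = 1² + 10².
  Combine using the Brahmagupta–Fibonacci identity (a² + b²)(c² + d²) = (ac − bd)² + (ad + bc)² = (ac + bd)² + (ad − bc)²:
  89 · 101 = 8989: from (5² + 8²)(1² + 10²), take (5·1 − 8·10, 5·10 + 8·1) = (5 − 80, 50 + 8) = (-75, 58); dropping signs (only squares matter) gives (75, 58); check 75² + 58² = 5625 + 3364 = 8989 ✓.
  Scale by k = 4: (4·75, 4·58) = (300, 232).
Step 4: Order so x ≤ y and verify: 232² + 300² = 53824 + 90000 = 143824 = n. ✓

n = 143824 = 232² + 300² (one valid representation with x ≤ y).


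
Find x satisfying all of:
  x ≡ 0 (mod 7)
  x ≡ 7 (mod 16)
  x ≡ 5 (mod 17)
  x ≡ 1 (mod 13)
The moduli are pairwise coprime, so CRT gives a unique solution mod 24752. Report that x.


Product of moduli M = 7 · 16 · 17 · 13 = 24752.
Merge one congruence at a time:
  Start: x ≡ 0 (mod 7).
  Combine with x ≡ 7 (mod 16); new modulus lcm = 112.
    Write x = 0 + 7·t and substitute into x ≡ 7 (mod 16): 7·t ≡ 7 − 0 = 7 (mod 16).
    The inverse of 7 mod 16 is 7 (since 7·7 = 49 = 3·16 + 1), so t ≡ 7·7 = 49 ≡ 1 (mod 16).
    Then x = 0 + 7·1 = 7, valid modulo lcm(7, 16) = 112: x ≡ 7 (mod 112).
  Combine with x ≡ 5 (mod 17); new modulus lcm = 1904.
    Write x = 7 + 112·t and substitute into x ≡ 5 (mod 17): 112·t ≡ 5 − 7 = -2 (mod 17).
    Reduce coefficients mod 17: 10·t ≡ 15 (mod 17).
    The inverse of 10 mod 17 is 12 (since 10·12 = 120 = 7·17 + 1), so t ≡ 12·15 = 180 ≡ 10 (mod 17).
    Then x = 7 + 112·10 = 1127, valid modulo lcm(112, 17) = 1904: x ≡ 1127 (mod 1904).
  Combine with x ≡ 1 (mod 13); new modulus lcm = 24752.
    Write x = 1127 + 1904·t and substitute into x ≡ 1 (mod 13): 1904·t ≡ 1 − 1127 = -1126 (mod 13).
    Reduce coefficients mod 13: 6·t ≡ 5 (mod 13).
    The inverse of 6 mod 13 is 11 (since 6·11 = 66 = 5·13 + 1), so t ≡ 11·5 = 55 ≡ 3 (mod 13).
    Then x = 1127 + 1904·3 = 6839, valid modulo lcm(1904, 13) = 24752: x ≡ 6839 (mod 24752).
Verify against each original: 6839 mod 7 = 0, 6839 mod 16 = 7, 6839 mod 17 = 5, 6839 mod 13 = 1.

x ≡ 6839 (mod 24752).


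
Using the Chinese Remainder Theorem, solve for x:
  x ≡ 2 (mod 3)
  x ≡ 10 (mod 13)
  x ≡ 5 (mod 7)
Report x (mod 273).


Moduli 3, 13, 7 are pairwise coprime; by CRT there is a unique solution modulo M = 3 · 13 · 7 = 273.
Solve pairwise, accumulating the modulus:
  Start with x ≡ 2 (mod 3).
  Combine with x ≡ 10 (mod 13): since gcd(3, 13) = 1, we get a unique residue mod 39.
    Write x = 2 + 3·t and substitute into x ≡ 10 (mod 13): 3·t ≡ 10 − 2 = 8 (mod 13).
    The inverse of 3 mod 13 is 9 (since 3·9 = 27 = 2·13 + 1), so t ≡ 9·8 = 72 ≡ 7 (mod 13).
    Then x = 2 + 3·7 = 23, valid modulo lcm(3, 13) = 39: x ≡ 23 (mod 39).
  Combine with x ≡ 5 (mod 7): since gcd(39, 7) = 1, we get a unique residue mod 273.
    Write x = 23 + 39·t and substitute into x ≡ 5 (mod 7): 39·t ≡ 5 − 23 = -18 (mod 7).
    Reduce coefficients mod 7: 4·t ≡ 3 (mod 7).
    The inverse of 4 mod 7 is 2 (since 4·2 = 8 = 1·7 + 1), so t ≡ 2·3 = 6 ≡ 6 (mod 7).
    Then x = 23 + 39·6 = 257, valid modulo lcm(39, 7) = 273: x ≡ 257 (mod 273).
Verify: 257 mod 3 = 2 ✓, 257 mod 13 = 10 ✓, 257 mod 7 = 5 ✓.

x ≡ 257 (mod 273).


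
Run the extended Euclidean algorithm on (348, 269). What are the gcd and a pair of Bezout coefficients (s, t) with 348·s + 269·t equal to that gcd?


Euclidean algorithm on (348, 269) — divide until remainder is 0:
  348 = 1 · 269 + 79
  269 = 3 · 79 + 32
  79 = 2 · 32 + 15
  32 = 2 · 15 + 2
  15 = 7 · 2 + 1
  2 = 2 · 1 + 0
gcd(348, 269) = 1.
Track Bezout coefficients alongside the remainders: start with r₀ = 348 = a·1 + b·0 (s = 1, t = 0) and r₁ = 269 = a·0 + b·1 (s = 0, t = 1); each new remainder r_{k+1} = r_{k-1} − q_k·r_k inherits s_{k+1} = s_{k-1} − q_k·s_k, t_{k+1} = t_{k-1} − q_k·t_k, so r_k = a·s_k + b·t_k at every step:
  q = 1: r = 79, s = 1 − 1·0 = 1, t = 0 − 1·1 = -1  (check: 348·1 + 269·(-1) = 79)
  q = 3: r = 32, s = 0 − 3·1 = -3, t = 1 − 3·(-1) = 4  (check: 348·(-3) + 269·4 = 32)
  q = 2: r = 15, s = 1 − 2·(-3) = 7, t = -1 − 2·4 = -9  (check: 348·7 + 269·(-9) = 15)
  q = 2: r = 2, s = -3 − 2·7 = -17, t = 4 − 2·(-9) = 22  (check: 348·(-17) + 269·22 = 2)
  q = 7: r = 1, s = 7 − 7·(-17) = 126, t = -9 − 7·22 = -163  (check: 348·126 + 269·(-163) = 1)
The row with r = 1 (the gcd) gives the Bezout coefficients s = 126, t = -163.
Result: 348 · (126) + 269 · (-163) = 1.

gcd(348, 269) = 1; s = 126, t = -163 (check: 348·126 + 269·(-163) = 1).


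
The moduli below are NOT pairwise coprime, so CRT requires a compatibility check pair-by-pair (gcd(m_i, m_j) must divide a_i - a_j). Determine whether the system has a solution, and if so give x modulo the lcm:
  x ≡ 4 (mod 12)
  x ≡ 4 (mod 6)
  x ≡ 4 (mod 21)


Moduli 12, 6, 21 are not pairwise coprime, so CRT works modulo lcm(m_i) when all pairwise compatibility conditions hold.
Pairwise compatibility: gcd(m_i, m_j) must divide a_i - a_j for every pair.
Merge one congruence at a time:
  Start: x ≡ 4 (mod 12).
  Combine with x ≡ 4 (mod 6): gcd(12, 6) = 6; 4 - 4 = 0, which IS divisible by 6, so compatible.
    Write x = 4 + 12·t and substitute into x ≡ 4 (mod 6): 12·t ≡ 4 − 4 = 0 (mod 6).
    Divide the congruence (and modulus) by g = 6: 2·t ≡ 0 (mod 1).
    Modulo 1 every t works; take t = 0.
    Then x = 4 + 12·0 = 4, valid modulo lcm(12, 6) = 12: x ≡ 4 (mod 12).
  Combine with x ≡ 4 (mod 21): gcd(12, 21) = 3; 4 - 4 = 0, which IS divisible by 3, so compatible.
    Write x = 4 + 12·t and substitute into x ≡ 4 (mod 21): 12·t ≡ 4 − 4 = 0 (mod 21).
    Divide the congruence (and modulus) by g = 3: 4·t ≡ 0 (mod 7).
    The inverse of 4 mod 7 is 2 (since 4·2 = 8 = 1·7 + 1), so t ≡ 2·0 = 0 ≡ 0 (mod 7).
    Then x = 4 + 12·0 = 4, valid modulo lcm(12, 21) = 84: x ≡ 4 (mod 84).
Verify: 4 mod 12 = 4, 4 mod 6 = 4, 4 mod 21 = 4.

x ≡ 4 (mod 84).


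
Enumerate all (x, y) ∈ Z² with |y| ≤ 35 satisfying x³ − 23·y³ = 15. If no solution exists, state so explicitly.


The equation is x³ - 23y³ = 15. For fixed y, x³ = 23·y³ + 15, so a solution requires the RHS to be a perfect cube.
Strategy: iterate y from -35 to 35, compute RHS = 23·y³ + 15, and check whether it is a (positive or negative) perfect cube.
Check small values of y:
  y = 0: RHS = 15 is not a perfect cube.
  y = 1: RHS = 38 is not a perfect cube.
  y = -1: RHS = -8 = (-2)³ ⇒ x = -2 works.
  y = 2: RHS = 199 is not a perfect cube.
  y = -2: RHS = -169 is not a perfect cube.
  y = 3: RHS = 636 is not a perfect cube.
  y = -3: RHS = -606 is not a perfect cube.
Continuing the search up to |y| = 35 finds no further solutions beyond those listed.
Collected solutions: (-2, -1).

Solutions (with |y| ≤ 35): (-2, -1).


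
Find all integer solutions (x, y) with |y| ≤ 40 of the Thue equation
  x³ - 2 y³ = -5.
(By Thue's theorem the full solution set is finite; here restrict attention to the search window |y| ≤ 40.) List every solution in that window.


The equation is x³ - 2y³ = -5. For fixed y, x³ = 2·y³ − 5, so a solution requires the RHS to be a perfect cube.
Strategy: iterate y from -40 to 40, compute RHS = 2·y³ − 5, and check whether it is a (positive or negative) perfect cube.
Check small values of y:
  y = 0: RHS = -5 is not a perfect cube.
  y = 1: RHS = -3 is not a perfect cube.
  y = -1: RHS = -7 is not a perfect cube.
  y = 2: RHS = 11 is not a perfect cube.
  y = -2: RHS = -21 is not a perfect cube.
  y = 3: RHS = 49 is not a perfect cube.
  y = -3: RHS = -59 is not a perfect cube.
Continuing the search up to |y| = 40 finds no solutions either.
No (x, y) in the scanned range satisfies the equation.

No integer solutions with |y| ≤ 40.


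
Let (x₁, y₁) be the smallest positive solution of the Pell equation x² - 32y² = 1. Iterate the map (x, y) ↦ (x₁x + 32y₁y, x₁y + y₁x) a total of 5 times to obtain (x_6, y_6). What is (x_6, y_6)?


Step 1: Find the fundamental solution (x₁, y₁) of x² - 32y² = 1.
  Expand √32 as a continued fraction. a₀ = ⌊√32⌋ = 5; iterate m_{k+1} = d_k·a_k − m_k, d_{k+1} = (32 − m_{k+1}²)/d_k, a_{k+1} = ⌊(a₀ + m_{k+1})/d_{k+1}⌋ (starting m₀ = 0, d₀ = 1), with convergents p_k = a_k·p_{k-1} + p_{k-2}, q_k = a_k·q_{k-1} + q_{k-2} (p₋₁ = 1, q₋₁ = 0):
  k = 0: a₀ = 5; p₀/q₀ = 5/1; p₀² − 32·q₀² = 25 − 32 = -7.
  k = 1: m = 5, d = 7, a = ⌊(5 + 5)/7⌋ = 1; p/q = (1·5 + 1)/(1·1 + 0) = 6/1; p² − 32·q² = 36 − 32 = 4.
  k = 2: m = 2, d = 4, a = ⌊(5 + 2)/4⌋ = 1; p/q = (1·6 + 5)/(1·1 + 1) = 11/2; p² − 32·q² = 121 − 128 = -7.
  k = 3: m = 2, d = 7, a = ⌊(5 + 2)/7⌋ = 1; p/q = (1·11 + 6)/(1·2 + 1) = 17/3; p² − 32·q² = 289 − 288 = 1.
  The first convergent with p² − 32·q² = 1 gives the fundamental solution (x₁, y₁) = (17, 3).
Step 2: Apply the recurrence (x_{n+1}, y_{n+1}) = (x₁x_n + 32y₁y_n, x₁y_n + y₁x_n) repeatedly.
  From (x_1, y_1) = (17, 3): x_2 = 17·17 + 32·3·3 = 577; y_2 = 17·3 + 3·17 = 102.
  From (x_2, y_2) = (577, 102): x_3 = 17·577 + 32·3·102 = 19601; y_3 = 17·102 + 3·577 = 3465.
  From (x_3, y_3) = (19601, 3465): x_4 = 17·19601 + 32·3·3465 = 665857; y_4 = 17·3465 + 3·19601 = 117708.
  From (x_4, y_4) = (665857, 117708): x_5 = 17·665857 + 32·3·117708 = 22619537; y_5 = 17·117708 + 3·665857 = 3998607.
  From (x_5, y_5) = (22619537, 3998607): x_6 = 17·22619537 + 32·3·3998607 = 768398401; y_6 = 17·3998607 + 3·22619537 = 135834930.
Step 3: Verify x_6² - 32·y_6² = 590436102659356801 - 590436102659356800 = 1 (should be 1). ✓

(x_1, y_1) = (17, 3); (x_6, y_6) = (768398401, 135834930).
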